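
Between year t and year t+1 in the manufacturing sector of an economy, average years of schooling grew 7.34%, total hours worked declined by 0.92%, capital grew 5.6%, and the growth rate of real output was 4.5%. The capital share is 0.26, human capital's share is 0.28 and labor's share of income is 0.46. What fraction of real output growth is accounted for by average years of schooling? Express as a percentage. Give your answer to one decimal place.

Average years of schooling contributed 0.28 × 7.34 = 2.0552 pp.
Share of growth = 2.0552 / 4.5 × 100 = 45.671%.

Average years of schooling accounted for 45.7% of growth.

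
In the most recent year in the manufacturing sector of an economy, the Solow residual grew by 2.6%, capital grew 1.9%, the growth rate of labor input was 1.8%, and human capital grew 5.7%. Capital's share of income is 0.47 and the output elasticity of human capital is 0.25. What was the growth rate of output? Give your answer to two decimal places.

Labor's share = 1 − 0.47 − 0.25 = 0.28.
Capital: 0.47 × 1.9 = 0.893 pp.
Human capital: 0.25 × 5.7 = 1.425 pp.
Labor input: 0.28 × 1.8 = 0.504 pp.
Output growth = 2.6 + 2.822 = 5.422%.

5.42%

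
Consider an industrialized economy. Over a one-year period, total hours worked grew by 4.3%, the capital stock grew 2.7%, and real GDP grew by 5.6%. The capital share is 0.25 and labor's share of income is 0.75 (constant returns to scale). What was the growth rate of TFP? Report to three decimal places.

TFP growth was 1.700%.

Labor's share = 1 − 0.25 = 0.75.
The capital stock: 0.25 × 2.7 = 0.675 pp.
Total hours worked: 0.75 × 4.3 = 3.225 pp.
TFP growth = 5.6 − 3.9 = 1.7%.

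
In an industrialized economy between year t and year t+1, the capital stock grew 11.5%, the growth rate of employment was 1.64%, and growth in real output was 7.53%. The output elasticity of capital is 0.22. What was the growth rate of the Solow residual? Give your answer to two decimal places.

The Solow residual growth was 3.72%.

Labor's share = 1 − 0.22 = 0.78.
The capital stock: 0.22 × 11.5 = 2.53 pp.
Employment: 0.78 × 1.64 = 1.2792 pp.
TFP growth = 7.53 − 3.8092 = 3.7208%.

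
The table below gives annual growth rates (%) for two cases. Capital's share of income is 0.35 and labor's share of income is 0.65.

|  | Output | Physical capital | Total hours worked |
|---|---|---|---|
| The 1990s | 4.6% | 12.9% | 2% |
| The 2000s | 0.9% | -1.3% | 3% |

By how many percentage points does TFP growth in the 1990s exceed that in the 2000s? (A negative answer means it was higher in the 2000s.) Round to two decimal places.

-0.62 percentage points

Labor's share = 1 − 0.35 = 0.65.
The 1990s: TFP = 4.6 − 4.515 − 1.3 = -1.215%.
The 2000s: TFP = 0.9 + 0.455 − 1.95 = -0.595%.
Difference = -1.215 − (-0.595) = -0.62 pp.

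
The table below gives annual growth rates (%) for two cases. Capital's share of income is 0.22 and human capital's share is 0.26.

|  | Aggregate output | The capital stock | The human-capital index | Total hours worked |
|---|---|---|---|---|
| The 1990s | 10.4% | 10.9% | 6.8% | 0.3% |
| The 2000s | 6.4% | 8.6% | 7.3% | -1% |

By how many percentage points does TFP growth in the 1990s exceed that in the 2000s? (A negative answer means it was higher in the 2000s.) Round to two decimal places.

Labor's share = 1 − 0.22 − 0.26 = 0.52.
The 1990s: TFP = 10.4 − 2.398 − 1.768 − 0.156 = 6.078%.
The 2000s: TFP = 6.4 − 1.892 − 1.898 + 0.52 = 3.13%.
Difference = 6.078 − (3.13) = 2.948 pp.

2.95 percentage points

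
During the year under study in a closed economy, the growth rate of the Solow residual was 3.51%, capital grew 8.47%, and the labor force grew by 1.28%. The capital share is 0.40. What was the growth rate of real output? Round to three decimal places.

Real output growth was 7.666%.

Labor's share = 1 − 0.4 = 0.6.
Capital: 0.4 × 8.47 = 3.388 pp.
The labor force: 0.6 × 1.28 = 0.768 pp.
Output growth = 3.51 + 4.156 = 7.666%.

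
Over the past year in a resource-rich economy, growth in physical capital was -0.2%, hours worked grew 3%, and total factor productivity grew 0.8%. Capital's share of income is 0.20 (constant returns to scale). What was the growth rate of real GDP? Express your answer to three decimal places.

Labor's share = 1 − 0.2 = 0.8.
Physical capital: 0.2 × (-0.2) = -0.04 pp.
Hours worked: 0.8 × 3 = 2.4 pp.
Output growth = 0.8 + 2.36 = 3.16%.

3.160%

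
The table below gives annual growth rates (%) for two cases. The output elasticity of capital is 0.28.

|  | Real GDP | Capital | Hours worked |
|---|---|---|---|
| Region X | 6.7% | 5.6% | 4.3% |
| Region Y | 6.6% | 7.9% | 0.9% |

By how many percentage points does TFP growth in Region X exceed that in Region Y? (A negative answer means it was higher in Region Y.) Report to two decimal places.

-1.70 percentage points

Labor's share = 1 − 0.28 = 0.72.
Region X: TFP = 6.7 − 1.568 − 3.096 = 2.036%.
Region Y: TFP = 6.6 − 2.212 − 0.648 = 3.74%.
Difference = 2.036 − (3.74) = -1.704 pp.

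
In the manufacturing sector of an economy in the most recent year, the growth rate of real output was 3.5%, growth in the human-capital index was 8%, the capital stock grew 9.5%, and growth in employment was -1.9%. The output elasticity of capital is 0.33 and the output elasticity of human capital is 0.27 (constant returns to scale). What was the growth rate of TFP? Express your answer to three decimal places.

-1.035%

Labor's share = 1 − 0.33 − 0.27 = 0.4.
The capital stock: 0.33 × 9.5 = 3.135 pp.
The human-capital index: 0.27 × 8 = 2.16 pp.
Employment: 0.4 × (-1.9) = -0.76 pp.
TFP growth = 3.5 − 4.535 = -1.035%.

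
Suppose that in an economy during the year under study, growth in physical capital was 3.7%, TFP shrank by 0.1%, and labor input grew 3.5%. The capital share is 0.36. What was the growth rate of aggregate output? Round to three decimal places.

Labor's share = 1 − 0.36 = 0.64.
Physical capital: 0.36 × 3.7 = 1.332 pp.
Labor input: 0.64 × 3.5 = 2.24 pp.
Output growth = -0.1 + 3.572 = 3.472%.

3.472%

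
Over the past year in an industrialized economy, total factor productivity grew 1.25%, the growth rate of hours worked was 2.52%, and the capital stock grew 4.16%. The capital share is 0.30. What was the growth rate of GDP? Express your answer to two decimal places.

GDP growth was 4.26%.

Labor's share = 1 − 0.3 = 0.7.
The capital stock: 0.3 × 4.16 = 1.248 pp.
Hours worked: 0.7 × 2.52 = 1.764 pp.
Output growth = 1.25 + 3.012 = 4.262%.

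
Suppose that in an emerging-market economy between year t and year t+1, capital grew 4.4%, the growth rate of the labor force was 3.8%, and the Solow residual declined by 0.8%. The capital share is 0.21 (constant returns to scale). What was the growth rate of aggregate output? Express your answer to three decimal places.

Labor's share = 1 − 0.21 = 0.79.
Capital: 0.21 × 4.4 = 0.924 pp.
The labor force: 0.79 × 3.8 = 3.002 pp.
Output growth = -0.8 + 3.926 = 3.126%.

Aggregate output growth was 3.126%.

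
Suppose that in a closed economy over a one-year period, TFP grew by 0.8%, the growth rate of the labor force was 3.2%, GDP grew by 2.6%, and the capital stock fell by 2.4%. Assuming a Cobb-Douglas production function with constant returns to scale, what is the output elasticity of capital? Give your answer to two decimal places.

gY = gA + α·gK + (1−α)·gL, so gY − gA − gL = α(gK − gL).
2.6 − 0.8 − 3.2 = α × (-2.4 − 3.2).
-1.4 = -5.6 α, so α = 0.25.

The output elasticity of capital is 0.25.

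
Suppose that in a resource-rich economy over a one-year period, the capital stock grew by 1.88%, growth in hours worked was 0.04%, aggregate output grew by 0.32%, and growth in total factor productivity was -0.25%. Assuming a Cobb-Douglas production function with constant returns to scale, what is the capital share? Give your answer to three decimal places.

α = 0.288

gY = gA + α·gK + (1−α)·gL, so gY − gA − gL = α(gK − gL).
0.32 + 0.25 − 0.04 = α × (1.88 − 0.04).
0.53 = 1.84 α, so α = 0.28804.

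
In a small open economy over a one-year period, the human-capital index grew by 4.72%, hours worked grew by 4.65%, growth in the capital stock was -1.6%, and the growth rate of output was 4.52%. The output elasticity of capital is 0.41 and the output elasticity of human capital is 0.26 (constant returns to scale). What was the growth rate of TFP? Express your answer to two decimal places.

2.41%

Labor's share = 1 − 0.41 − 0.26 = 0.33.
The capital stock: 0.41 × (-1.6) = -0.656 pp.
The human-capital index: 0.26 × 4.72 = 1.2272 pp.
Hours worked: 0.33 × 4.65 = 1.5345 pp.
TFP growth = 4.52 − 2.1057 = 2.4143%.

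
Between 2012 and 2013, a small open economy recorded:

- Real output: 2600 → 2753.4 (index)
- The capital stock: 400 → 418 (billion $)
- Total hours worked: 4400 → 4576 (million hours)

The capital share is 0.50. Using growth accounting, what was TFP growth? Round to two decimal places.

Real output growth = (2753.4 − 2600) / 2600 = 5.9%.
The capital stock growth = (418 − 400) / 400 = 4.5%.
Total hours worked growth = (4576 − 4400) / 4400 = 4%.
Labor's share = 1 − 0.5 = 0.5.
The capital stock: 0.5 × 4.5 = 2.25 pp.
Total hours worked: 0.5 × 4 = 2 pp.
TFP growth = 5.9 − 4.25 = 1.65%.

TFP grew 1.65%.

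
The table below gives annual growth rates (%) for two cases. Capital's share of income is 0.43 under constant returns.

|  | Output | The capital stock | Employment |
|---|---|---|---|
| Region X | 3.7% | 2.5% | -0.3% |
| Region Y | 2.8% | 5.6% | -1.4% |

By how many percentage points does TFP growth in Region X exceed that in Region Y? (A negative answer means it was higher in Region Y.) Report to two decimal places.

Labor's share = 1 − 0.43 = 0.57.
Region X: TFP = 3.7 − 1.075 + 0.171 = 2.796%.
Region Y: TFP = 2.8 − 2.408 + 0.798 = 1.19%.
Difference = 2.796 − (1.19) = 1.606 pp.

1.61 percentage points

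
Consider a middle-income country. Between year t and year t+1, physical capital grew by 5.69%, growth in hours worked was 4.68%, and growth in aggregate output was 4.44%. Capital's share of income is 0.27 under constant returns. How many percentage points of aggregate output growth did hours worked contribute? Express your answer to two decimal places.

3.42 percentage points

Labor's share = 1 − 0.27 = 0.73.
Contribution = share × growth = 0.73 × 4.68 = 3.4164 pp.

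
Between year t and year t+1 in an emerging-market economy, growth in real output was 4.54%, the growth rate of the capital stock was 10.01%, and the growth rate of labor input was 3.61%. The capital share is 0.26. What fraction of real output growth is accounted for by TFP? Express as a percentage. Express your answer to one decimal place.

-16.2%

Labor's share = 1 − 0.26 = 0.74.
The capital stock: 0.26 × 10.01 = 2.6026 pp.
Labor input: 0.74 × 3.61 = 2.6714 pp.
TFP growth = 4.54 − 5.274 = -0.734%.
TFP share of growth = -0.734 / 4.54 × 100 = -16.167%.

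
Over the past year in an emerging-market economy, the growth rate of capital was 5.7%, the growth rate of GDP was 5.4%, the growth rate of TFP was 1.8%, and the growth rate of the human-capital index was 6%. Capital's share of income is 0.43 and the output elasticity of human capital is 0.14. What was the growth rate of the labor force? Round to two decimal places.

Labor's share = 1 − 0.43 − 0.14 = 0.43.
gY = gA + 0.43×5.7 + 0.14×6 + 0.43×g.
0.43×g = 5.4 − 1.8 − 3.291 = 0.309.
g = 0.309 / 0.43 = 0.7186%.

The labor force growth was 0.72%.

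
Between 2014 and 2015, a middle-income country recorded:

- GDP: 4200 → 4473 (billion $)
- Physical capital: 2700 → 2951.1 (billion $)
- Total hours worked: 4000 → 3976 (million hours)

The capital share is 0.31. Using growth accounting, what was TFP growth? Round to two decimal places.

GDP growth = (4473 − 4200) / 4200 = 6.5%.
Physical capital growth = (2951.1 − 2700) / 2700 = 9.3%.
Total hours worked growth = (3976 − 4000) / 4000 = -0.6%.
Labor's share = 1 − 0.31 = 0.69.
Physical capital: 0.31 × 9.3 = 2.883 pp.
Total hours worked: 0.69 × (-0.6) = -0.414 pp.
TFP growth = 6.5 − 2.469 = 4.031%.

TFP grew 4.03%.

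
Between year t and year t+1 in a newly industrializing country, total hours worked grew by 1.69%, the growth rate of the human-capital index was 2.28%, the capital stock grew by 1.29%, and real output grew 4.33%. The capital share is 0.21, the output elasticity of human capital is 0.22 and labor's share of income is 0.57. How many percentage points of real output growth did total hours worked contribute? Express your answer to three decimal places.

Labor's share = 1 − 0.21 − 0.22 = 0.57.
Contribution = share × growth = 0.57 × 1.69 = 0.9633 pp.

0.963 percentage points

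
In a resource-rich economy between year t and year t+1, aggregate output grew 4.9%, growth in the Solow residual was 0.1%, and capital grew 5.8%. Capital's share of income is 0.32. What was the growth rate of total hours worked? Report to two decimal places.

Labor's share = 1 − 0.32 = 0.68.
gY = gA + 0.32×5.8 + 0.68×g.
0.68×g = 4.9 − 0.1 − 1.856 = 2.944.
g = 2.944 / 0.68 = 4.3294%.

Total hours worked grew 4.33%.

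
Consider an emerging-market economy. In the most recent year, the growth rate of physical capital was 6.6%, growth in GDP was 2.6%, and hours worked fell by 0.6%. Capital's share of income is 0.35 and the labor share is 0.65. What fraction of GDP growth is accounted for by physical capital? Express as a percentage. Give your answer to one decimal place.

Physical capital contributed 0.35 × 6.6 = 2.31 pp.
Share of growth = 2.31 / 2.6 × 100 = 88.846%.

Physical capital accounted for 88.8% of growth.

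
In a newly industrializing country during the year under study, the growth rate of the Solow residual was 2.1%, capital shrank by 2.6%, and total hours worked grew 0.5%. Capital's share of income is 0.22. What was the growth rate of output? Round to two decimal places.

Labor's share = 1 − 0.22 = 0.78.
Capital: 0.22 × (-2.6) = -0.572 pp.
Total hours worked: 0.78 × 0.5 = 0.39 pp.
Output growth = 2.1 + (-0.182) = 1.918%.

1.92%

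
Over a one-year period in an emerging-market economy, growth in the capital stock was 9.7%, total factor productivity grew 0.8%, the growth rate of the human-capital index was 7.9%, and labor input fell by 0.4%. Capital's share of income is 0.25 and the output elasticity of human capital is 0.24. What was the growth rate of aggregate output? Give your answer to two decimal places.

Labor's share = 1 − 0.25 − 0.24 = 0.51.
The capital stock: 0.25 × 9.7 = 2.425 pp.
The human-capital index: 0.24 × 7.9 = 1.896 pp.
Labor input: 0.51 × (-0.4) = -0.204 pp.
Output growth = 0.8 + 4.117 = 4.917%.

4.92%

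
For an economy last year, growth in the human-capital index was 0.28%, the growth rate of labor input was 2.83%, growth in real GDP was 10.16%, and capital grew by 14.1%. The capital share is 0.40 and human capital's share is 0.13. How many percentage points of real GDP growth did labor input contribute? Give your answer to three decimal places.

Labor's share = 1 − 0.4 − 0.13 = 0.47.
Contribution = share × growth = 0.47 × 2.83 = 1.3301 pp.

1.330 pp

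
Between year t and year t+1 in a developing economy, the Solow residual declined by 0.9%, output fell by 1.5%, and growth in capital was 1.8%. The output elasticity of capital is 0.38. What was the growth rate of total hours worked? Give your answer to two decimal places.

-2.07%

Labor's share = 1 − 0.38 = 0.62.
gY = gA + 0.38×1.8 + 0.62×g.
0.62×g = -1.5 + 0.9 − 0.684 = -1.284.
g = -1.284 / 0.62 = -2.071%.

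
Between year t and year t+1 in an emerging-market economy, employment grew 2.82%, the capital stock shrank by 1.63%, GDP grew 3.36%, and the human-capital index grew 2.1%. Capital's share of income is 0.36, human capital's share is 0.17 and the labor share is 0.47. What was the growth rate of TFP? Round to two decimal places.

2.26%

Labor's share = 1 − 0.36 − 0.17 = 0.47.
The capital stock: 0.36 × (-1.63) = -0.5868 pp.
The human-capital index: 0.17 × 2.1 = 0.357 pp.
Employment: 0.47 × 2.82 = 1.3254 pp.
TFP growth = 3.36 − 1.0956 = 2.2644%.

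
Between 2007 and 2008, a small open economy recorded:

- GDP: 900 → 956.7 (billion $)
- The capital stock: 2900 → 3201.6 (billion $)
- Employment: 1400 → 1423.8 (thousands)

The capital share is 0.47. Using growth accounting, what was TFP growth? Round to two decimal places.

0.51%

GDP growth = (956.7 − 900) / 900 = 6.3%.
The capital stock growth = (3201.6 − 2900) / 2900 = 10.4%.
Employment growth = (1423.8 − 1400) / 1400 = 1.7%.
Labor's share = 1 − 0.47 = 0.53.
The capital stock: 0.47 × 10.4 = 4.888 pp.
Employment: 0.53 × 1.7 = 0.901 pp.
TFP growth = 6.3 − 5.789 = 0.511%.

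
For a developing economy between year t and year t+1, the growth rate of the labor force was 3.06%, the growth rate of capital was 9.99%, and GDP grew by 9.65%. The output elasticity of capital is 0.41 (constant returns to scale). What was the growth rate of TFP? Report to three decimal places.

Labor's share = 1 − 0.41 = 0.59.
Capital: 0.41 × 9.99 = 4.0959 pp.
The labor force: 0.59 × 3.06 = 1.8054 pp.
TFP growth = 9.65 − 5.9013 = 3.7487%.

3.749%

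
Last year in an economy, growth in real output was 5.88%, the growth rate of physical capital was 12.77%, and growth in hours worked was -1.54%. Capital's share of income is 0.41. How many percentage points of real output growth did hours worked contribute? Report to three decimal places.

-0.909

Labor's share = 1 − 0.41 = 0.59.
Contribution = share × growth = 0.59 × (-1.54) = -0.9086 pp.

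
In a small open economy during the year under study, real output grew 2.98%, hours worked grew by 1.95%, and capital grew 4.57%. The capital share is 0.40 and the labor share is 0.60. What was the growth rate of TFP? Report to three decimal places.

Labor's share = 1 − 0.4 = 0.6.
Capital: 0.4 × 4.57 = 1.828 pp.
Hours worked: 0.6 × 1.95 = 1.17 pp.
TFP growth = 2.98 − 2.998 = -0.018%.

-0.018%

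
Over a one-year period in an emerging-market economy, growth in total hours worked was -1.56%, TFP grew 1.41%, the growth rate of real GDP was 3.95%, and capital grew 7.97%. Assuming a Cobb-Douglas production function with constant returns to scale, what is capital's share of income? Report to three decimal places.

gY = gA + α·gK + (1−α)·gL, so gY − gA − gL = α(gK − gL).
3.95 − 1.41 + 1.56 = α × (7.97 − (-1.56)).
4.1 = 9.53 α, so α = 0.43022.

α = 0.430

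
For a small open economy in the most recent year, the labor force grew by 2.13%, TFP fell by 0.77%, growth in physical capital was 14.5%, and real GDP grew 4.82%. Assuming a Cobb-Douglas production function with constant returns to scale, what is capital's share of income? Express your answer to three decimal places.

Capital's share of income is 0.280.

gY = gA + α·gK + (1−α)·gL, so gY − gA − gL = α(gK − gL).
4.82 + 0.77 − 2.13 = α × (14.5 − 2.13).
3.46 = 12.37 α, so α = 0.27971.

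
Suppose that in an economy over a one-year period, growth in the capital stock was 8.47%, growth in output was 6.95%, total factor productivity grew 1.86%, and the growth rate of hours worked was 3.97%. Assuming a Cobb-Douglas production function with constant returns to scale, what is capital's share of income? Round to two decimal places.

0.25

gY = gA + α·gK + (1−α)·gL, so gY − gA − gL = α(gK − gL).
6.95 − 1.86 − 3.97 = α × (8.47 − 3.97).
1.12 = 4.5 α, so α = 0.2489.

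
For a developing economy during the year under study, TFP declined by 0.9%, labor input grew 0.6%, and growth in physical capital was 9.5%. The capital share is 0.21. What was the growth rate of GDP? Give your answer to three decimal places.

Labor's share = 1 − 0.21 = 0.79.
Physical capital: 0.21 × 9.5 = 1.995 pp.
Labor input: 0.79 × 0.6 = 0.474 pp.
Output growth = -0.9 + 2.469 = 1.569%.

GDP grew 1.569%.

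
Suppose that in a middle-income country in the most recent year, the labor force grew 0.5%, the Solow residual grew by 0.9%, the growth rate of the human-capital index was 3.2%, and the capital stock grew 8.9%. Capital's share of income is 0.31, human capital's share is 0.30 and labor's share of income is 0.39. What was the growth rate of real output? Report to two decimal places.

Real output grew 4.81%.

Labor's share = 1 − 0.31 − 0.3 = 0.39.
The capital stock: 0.31 × 8.9 = 2.759 pp.
The human-capital index: 0.3 × 3.2 = 0.96 pp.
The labor force: 0.39 × 0.5 = 0.195 pp.
Output growth = 0.9 + 3.914 = 4.814%.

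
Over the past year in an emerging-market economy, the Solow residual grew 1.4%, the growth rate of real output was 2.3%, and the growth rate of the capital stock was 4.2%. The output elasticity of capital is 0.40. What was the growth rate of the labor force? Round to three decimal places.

Labor's share = 1 − 0.4 = 0.6.
gY = gA + 0.4×4.2 + 0.6×g.
0.6×g = 2.3 − 1.4 − 1.68 = -0.78.
g = -0.78 / 0.6 = -1.3%.

-1.300%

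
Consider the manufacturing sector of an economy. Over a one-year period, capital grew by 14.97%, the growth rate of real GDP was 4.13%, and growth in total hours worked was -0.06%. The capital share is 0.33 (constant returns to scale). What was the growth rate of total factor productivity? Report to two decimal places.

-0.77%

Labor's share = 1 − 0.33 = 0.67.
Capital: 0.33 × 14.97 = 4.9401 pp.
Total hours worked: 0.67 × (-0.06) = -0.0402 pp.
TFP growth = 4.13 − 4.8999 = -0.7699%.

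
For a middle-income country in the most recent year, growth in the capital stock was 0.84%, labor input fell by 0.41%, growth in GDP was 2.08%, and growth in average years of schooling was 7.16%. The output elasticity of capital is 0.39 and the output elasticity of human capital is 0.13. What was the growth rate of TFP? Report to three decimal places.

TFP growth was 1.018%.

Labor's share = 1 − 0.39 − 0.13 = 0.48.
The capital stock: 0.39 × 0.84 = 0.3276 pp.
Average years of schooling: 0.13 × 7.16 = 0.9308 pp.
Labor input: 0.48 × (-0.41) = -0.1968 pp.
TFP growth = 2.08 − 1.0616 = 1.0184%.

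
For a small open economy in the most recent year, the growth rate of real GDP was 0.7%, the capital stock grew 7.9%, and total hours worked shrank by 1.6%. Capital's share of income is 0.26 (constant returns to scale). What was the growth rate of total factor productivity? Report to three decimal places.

Labor's share = 1 − 0.26 = 0.74.
The capital stock: 0.26 × 7.9 = 2.054 pp.
Total hours worked: 0.74 × (-1.6) = -1.184 pp.
TFP growth = 0.7 − 0.87 = -0.17%.

-0.170%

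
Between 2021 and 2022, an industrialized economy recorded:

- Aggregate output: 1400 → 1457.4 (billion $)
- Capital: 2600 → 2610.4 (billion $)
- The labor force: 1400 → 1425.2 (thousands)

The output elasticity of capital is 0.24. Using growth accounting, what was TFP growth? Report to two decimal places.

Aggregate output growth = (1457.4 − 1400) / 1400 = 4.1%.
Capital growth = (2610.4 − 2600) / 2600 = 0.4%.
The labor force growth = (1425.2 − 1400) / 1400 = 1.8%.
Labor's share = 1 − 0.24 = 0.76.
Capital: 0.24 × 0.4 = 0.096 pp.
The labor force: 0.76 × 1.8 = 1.368 pp.
TFP growth = 4.1 − 1.464 = 2.636%.

2.64%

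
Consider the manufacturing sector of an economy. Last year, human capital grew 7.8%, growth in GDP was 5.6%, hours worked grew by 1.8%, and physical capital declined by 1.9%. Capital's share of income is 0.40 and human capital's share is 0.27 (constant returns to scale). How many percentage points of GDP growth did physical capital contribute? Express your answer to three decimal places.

-0.760

Contribution = share × growth = 0.4 × (-1.9) = -0.76 pp.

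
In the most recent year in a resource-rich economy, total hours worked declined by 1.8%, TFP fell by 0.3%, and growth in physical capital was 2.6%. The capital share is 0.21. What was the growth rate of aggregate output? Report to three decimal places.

-1.176%

Labor's share = 1 − 0.21 = 0.79.
Physical capital: 0.21 × 2.6 = 0.546 pp.
Total hours worked: 0.79 × (-1.8) = -1.422 pp.
Output growth = -0.3 + (-0.876) = -1.176%.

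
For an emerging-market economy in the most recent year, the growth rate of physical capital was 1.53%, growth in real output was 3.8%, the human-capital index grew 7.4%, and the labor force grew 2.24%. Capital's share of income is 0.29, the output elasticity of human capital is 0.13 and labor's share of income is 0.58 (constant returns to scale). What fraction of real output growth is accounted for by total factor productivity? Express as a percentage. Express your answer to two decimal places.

Labor's share = 1 − 0.29 − 0.13 = 0.58.
Physical capital: 0.29 × 1.53 = 0.4437 pp.
The human-capital index: 0.13 × 7.4 = 0.962 pp.
The labor force: 0.58 × 2.24 = 1.2992 pp.
TFP growth = 3.8 − 2.7049 = 1.0951%.
TFP share of growth = 1.0951 / 3.8 × 100 = 28.8184%.

Total factor productivity accounted for 28.82% of growth.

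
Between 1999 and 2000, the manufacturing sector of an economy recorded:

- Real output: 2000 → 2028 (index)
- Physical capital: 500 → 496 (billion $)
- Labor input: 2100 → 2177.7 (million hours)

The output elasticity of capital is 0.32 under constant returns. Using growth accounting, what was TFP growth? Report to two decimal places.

Real output growth = (2028 − 2000) / 2000 = 1.4%.
Physical capital growth = (496 − 500) / 500 = -0.8%.
Labor input growth = (2177.7 − 2100) / 2100 = 3.7%.
Labor's share = 1 − 0.32 = 0.68.
Physical capital: 0.32 × (-0.8) = -0.256 pp.
Labor input: 0.68 × 3.7 = 2.516 pp.
TFP growth = 1.4 − 2.26 = -0.86%.

-0.86%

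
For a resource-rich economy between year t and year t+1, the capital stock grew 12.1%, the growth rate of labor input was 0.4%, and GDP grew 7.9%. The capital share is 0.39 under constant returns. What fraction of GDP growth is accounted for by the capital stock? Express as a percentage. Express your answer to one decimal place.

59.7%

The capital stock contributed 0.39 × 12.1 = 4.719 pp.
Share of growth = 4.719 / 7.9 × 100 = 59.734%.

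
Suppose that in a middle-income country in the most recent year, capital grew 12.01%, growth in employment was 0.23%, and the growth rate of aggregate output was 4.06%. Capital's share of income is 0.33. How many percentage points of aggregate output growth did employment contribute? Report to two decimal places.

0.15

Labor's share = 1 − 0.33 = 0.67.
Contribution = share × growth = 0.67 × 0.23 = 0.1541 pp.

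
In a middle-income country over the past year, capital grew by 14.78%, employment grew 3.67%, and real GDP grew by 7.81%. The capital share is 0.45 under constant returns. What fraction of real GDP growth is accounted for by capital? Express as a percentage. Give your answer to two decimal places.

Capital contributed 0.45 × 14.78 = 6.651 pp.
Share of growth = 6.651 / 7.81 × 100 = 85.1601%.

Capital accounted for 85.16% of growth.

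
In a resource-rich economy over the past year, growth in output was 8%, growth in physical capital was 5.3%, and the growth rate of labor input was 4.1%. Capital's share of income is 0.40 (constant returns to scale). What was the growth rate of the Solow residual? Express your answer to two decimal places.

The Solow residual growth was 3.42%.

Labor's share = 1 − 0.4 = 0.6.
Physical capital: 0.4 × 5.3 = 2.12 pp.
Labor input: 0.6 × 4.1 = 2.46 pp.
TFP growth = 8 − 4.58 = 3.42%.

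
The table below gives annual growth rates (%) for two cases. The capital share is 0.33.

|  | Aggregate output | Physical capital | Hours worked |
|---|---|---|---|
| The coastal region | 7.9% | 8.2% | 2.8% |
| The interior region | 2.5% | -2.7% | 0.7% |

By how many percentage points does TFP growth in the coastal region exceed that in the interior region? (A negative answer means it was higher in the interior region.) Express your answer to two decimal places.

0.40 percentage points

Labor's share = 1 − 0.33 = 0.67.
The coastal region: TFP = 7.9 − 2.706 − 1.876 = 3.318%.
The interior region: TFP = 2.5 + 0.891 − 0.469 = 2.922%.
Difference = 3.318 − (2.922) = 0.396 pp.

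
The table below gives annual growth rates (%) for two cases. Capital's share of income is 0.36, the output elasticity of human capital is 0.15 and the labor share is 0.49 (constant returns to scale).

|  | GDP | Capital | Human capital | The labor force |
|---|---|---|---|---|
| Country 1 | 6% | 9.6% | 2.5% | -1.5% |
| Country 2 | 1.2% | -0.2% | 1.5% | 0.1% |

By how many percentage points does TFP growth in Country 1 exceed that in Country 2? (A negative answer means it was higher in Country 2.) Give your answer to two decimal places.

Labor's share = 1 − 0.36 − 0.15 = 0.49.
Country 1: TFP = 6 − 3.456 − 0.375 + 0.735 = 2.904%.
Country 2: TFP = 1.2 + 0.072 − 0.225 − 0.049 = 0.998%.
Difference = 2.904 − (0.998) = 1.906 pp.

1.91 percentage points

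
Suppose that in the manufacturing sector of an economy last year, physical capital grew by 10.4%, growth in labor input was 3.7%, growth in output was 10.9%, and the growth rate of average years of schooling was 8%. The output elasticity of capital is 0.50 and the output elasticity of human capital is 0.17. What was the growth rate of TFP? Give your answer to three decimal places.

Labor's share = 1 − 0.5 − 0.17 = 0.33.
Physical capital: 0.5 × 10.4 = 5.2 pp.
Average years of schooling: 0.17 × 8 = 1.36 pp.
Labor input: 0.33 × 3.7 = 1.221 pp.
TFP growth = 10.9 − 7.781 = 3.119%.

3.119%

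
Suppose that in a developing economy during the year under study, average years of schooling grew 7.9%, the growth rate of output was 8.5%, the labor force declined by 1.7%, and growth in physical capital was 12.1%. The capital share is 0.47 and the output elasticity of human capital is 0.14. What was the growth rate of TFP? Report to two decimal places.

Labor's share = 1 − 0.47 − 0.14 = 0.39.
Physical capital: 0.47 × 12.1 = 5.687 pp.
Average years of schooling: 0.14 × 7.9 = 1.106 pp.
The labor force: 0.39 × (-1.7) = -0.663 pp.
TFP growth = 8.5 − 6.13 = 2.37%.

2.37%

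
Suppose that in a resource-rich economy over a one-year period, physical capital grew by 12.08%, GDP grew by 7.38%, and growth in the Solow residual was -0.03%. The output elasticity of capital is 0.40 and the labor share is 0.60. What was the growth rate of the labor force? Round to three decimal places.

Labor's share = 1 − 0.4 = 0.6.
gY = gA + 0.4×12.08 + 0.6×g.
0.6×g = 7.38 + 0.03 − 4.832 = 2.578.
g = 2.578 / 0.6 = 4.29667%.

4.297%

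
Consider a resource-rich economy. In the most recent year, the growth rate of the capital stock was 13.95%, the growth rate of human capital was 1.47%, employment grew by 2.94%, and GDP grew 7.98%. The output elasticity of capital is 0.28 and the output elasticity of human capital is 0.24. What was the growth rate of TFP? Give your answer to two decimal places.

TFP grew 2.31%.

Labor's share = 1 − 0.28 − 0.24 = 0.48.
The capital stock: 0.28 × 13.95 = 3.906 pp.
Human capital: 0.24 × 1.47 = 0.3528 pp.
Employment: 0.48 × 2.94 = 1.4112 pp.
TFP growth = 7.98 − 5.67 = 2.31%.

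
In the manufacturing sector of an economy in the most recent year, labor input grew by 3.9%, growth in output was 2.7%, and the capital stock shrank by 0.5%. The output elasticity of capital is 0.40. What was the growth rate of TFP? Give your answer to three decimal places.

0.560%

Labor's share = 1 − 0.4 = 0.6.
The capital stock: 0.4 × (-0.5) = -0.2 pp.
Labor input: 0.6 × 3.9 = 2.34 pp.
TFP growth = 2.7 − 2.14 = 0.56%.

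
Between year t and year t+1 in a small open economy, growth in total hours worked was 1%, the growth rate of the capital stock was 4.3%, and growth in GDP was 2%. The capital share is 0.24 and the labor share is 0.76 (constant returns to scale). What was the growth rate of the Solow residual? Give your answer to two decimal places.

Labor's share = 1 − 0.24 = 0.76.
The capital stock: 0.24 × 4.3 = 1.032 pp.
Total hours worked: 0.76 × 1 = 0.76 pp.
TFP growth = 2 − 1.792 = 0.208%.

The Solow residual grew 0.21%.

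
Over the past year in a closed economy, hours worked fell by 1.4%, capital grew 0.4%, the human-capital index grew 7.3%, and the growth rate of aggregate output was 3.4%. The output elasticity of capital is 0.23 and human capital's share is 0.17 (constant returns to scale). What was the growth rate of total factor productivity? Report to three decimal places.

2.907%

Labor's share = 1 − 0.23 − 0.17 = 0.6.
Capital: 0.23 × 0.4 = 0.092 pp.
The human-capital index: 0.17 × 7.3 = 1.241 pp.
Hours worked: 0.6 × (-1.4) = -0.84 pp.
TFP growth = 3.4 − 0.493 = 2.907%.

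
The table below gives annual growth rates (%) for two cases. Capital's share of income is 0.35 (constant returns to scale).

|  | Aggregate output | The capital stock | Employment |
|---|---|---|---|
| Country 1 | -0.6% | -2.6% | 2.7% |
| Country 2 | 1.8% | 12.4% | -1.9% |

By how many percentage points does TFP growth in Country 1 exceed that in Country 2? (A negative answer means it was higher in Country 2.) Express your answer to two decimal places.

Labor's share = 1 − 0.35 = 0.65.
Country 1: TFP = -0.6 + 0.91 − 1.755 = -1.445%.
Country 2: TFP = 1.8 − 4.34 + 1.235 = -1.305%.
Difference = -1.445 − (-1.305) = -0.14 pp.

-0.14 percentage points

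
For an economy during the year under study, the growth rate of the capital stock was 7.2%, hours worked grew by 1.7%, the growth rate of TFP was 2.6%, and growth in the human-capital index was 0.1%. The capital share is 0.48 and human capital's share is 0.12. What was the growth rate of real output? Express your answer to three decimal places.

Labor's share = 1 − 0.48 − 0.12 = 0.4.
The capital stock: 0.48 × 7.2 = 3.456 pp.
The human-capital index: 0.12 × 0.1 = 0.012 pp.
Hours worked: 0.4 × 1.7 = 0.68 pp.
Output growth = 2.6 + 4.148 = 6.748%.

6.748%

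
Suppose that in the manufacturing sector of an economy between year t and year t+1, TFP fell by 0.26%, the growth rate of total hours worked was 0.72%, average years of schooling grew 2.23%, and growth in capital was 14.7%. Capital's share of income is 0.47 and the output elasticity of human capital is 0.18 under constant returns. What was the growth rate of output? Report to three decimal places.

Output grew 7.302%.

Labor's share = 1 − 0.47 − 0.18 = 0.35.
Capital: 0.47 × 14.7 = 6.909 pp.
Average years of schooling: 0.18 × 2.23 = 0.4014 pp.
Total hours worked: 0.35 × 0.72 = 0.252 pp.
Output growth = -0.26 + 7.5624 = 7.3024%.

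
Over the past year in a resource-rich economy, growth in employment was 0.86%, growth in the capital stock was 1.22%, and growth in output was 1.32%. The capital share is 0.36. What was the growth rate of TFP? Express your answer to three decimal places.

Labor's share = 1 − 0.36 = 0.64.
The capital stock: 0.36 × 1.22 = 0.4392 pp.
Employment: 0.64 × 0.86 = 0.5504 pp.
TFP growth = 1.32 − 0.9896 = 0.3304%.

0.330%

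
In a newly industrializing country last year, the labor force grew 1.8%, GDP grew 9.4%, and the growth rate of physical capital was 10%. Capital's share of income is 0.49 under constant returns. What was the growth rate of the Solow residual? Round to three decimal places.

The Solow residual growth was 3.582%.

Labor's share = 1 − 0.49 = 0.51.
Physical capital: 0.49 × 10 = 4.9 pp.
The labor force: 0.51 × 1.8 = 0.918 pp.
TFP growth = 9.4 − 5.818 = 3.582%.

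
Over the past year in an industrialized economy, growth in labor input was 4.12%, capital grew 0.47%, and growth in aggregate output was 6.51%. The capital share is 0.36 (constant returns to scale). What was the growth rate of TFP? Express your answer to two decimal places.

TFP grew 3.70%.

Labor's share = 1 − 0.36 = 0.64.
Capital: 0.36 × 0.47 = 0.1692 pp.
Labor input: 0.64 × 4.12 = 2.6368 pp.
TFP growth = 6.51 − 2.806 = 3.704%.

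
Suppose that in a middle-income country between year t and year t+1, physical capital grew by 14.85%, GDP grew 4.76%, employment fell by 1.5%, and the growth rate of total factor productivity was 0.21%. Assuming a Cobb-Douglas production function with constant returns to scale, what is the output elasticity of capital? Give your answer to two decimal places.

gY = gA + α·gK + (1−α)·gL, so gY − gA − gL = α(gK − gL).
4.76 − 0.21 + 1.5 = α × (14.85 − (-1.5)).
6.05 = 16.35 α, so α = 0.37.

0.37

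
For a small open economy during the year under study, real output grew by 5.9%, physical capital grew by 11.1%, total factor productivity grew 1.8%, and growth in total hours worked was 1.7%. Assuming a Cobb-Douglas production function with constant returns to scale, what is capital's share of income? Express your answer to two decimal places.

α = 0.26

gY = gA + α·gK + (1−α)·gL, so gY − gA − gL = α(gK − gL).
5.9 − 1.8 − 1.7 = α × (11.1 − 1.7).
2.4 = 9.4 α, so α = 0.2553.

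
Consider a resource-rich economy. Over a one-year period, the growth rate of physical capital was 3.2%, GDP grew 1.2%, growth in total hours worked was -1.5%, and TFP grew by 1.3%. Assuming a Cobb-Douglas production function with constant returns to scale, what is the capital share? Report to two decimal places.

0.30

gY = gA + α·gK + (1−α)·gL, so gY − gA − gL = α(gK − gL).
1.2 − 1.3 + 1.5 = α × (3.2 − (-1.5)).
1.4 = 4.7 α, so α = 0.2979.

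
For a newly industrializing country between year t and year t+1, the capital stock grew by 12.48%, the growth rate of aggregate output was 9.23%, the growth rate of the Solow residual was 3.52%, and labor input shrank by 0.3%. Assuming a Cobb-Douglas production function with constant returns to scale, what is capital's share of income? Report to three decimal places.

0.470

gY = gA + α·gK + (1−α)·gL, so gY − gA − gL = α(gK − gL).
9.23 − 3.52 + 0.3 = α × (12.48 − (-0.3)).
6.01 = 12.78 α, so α = 0.47027.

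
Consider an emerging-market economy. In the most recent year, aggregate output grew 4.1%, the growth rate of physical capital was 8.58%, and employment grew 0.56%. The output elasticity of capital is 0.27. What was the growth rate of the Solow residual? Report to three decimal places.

The Solow residual growth was 1.375%.

Labor's share = 1 − 0.27 = 0.73.
Physical capital: 0.27 × 8.58 = 2.3166 pp.
Employment: 0.73 × 0.56 = 0.4088 pp.
TFP growth = 4.1 − 2.7254 = 1.3746%.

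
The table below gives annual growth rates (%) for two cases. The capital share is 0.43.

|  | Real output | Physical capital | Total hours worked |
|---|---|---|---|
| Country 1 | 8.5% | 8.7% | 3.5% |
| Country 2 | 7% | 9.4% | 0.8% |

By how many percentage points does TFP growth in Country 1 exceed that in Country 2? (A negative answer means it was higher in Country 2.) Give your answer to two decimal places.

Labor's share = 1 − 0.43 = 0.57.
Country 1: TFP = 8.5 − 3.741 − 1.995 = 2.764%.
Country 2: TFP = 7 − 4.042 − 0.456 = 2.502%.
Difference = 2.764 − (2.502) = 0.262 pp.

0.26 percentage points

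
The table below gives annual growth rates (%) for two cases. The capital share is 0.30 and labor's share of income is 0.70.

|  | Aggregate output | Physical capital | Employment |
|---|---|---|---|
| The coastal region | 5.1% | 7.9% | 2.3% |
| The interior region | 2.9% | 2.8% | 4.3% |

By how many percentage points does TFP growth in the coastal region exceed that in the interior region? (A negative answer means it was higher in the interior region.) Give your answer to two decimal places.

Labor's share = 1 − 0.3 = 0.7.
The coastal region: TFP = 5.1 − 2.37 − 1.61 = 1.12%.
The interior region: TFP = 2.9 − 0.84 − 3.01 = -0.95%.
Difference = 1.12 − (-0.95) = 2.07 pp.

2.07 percentage points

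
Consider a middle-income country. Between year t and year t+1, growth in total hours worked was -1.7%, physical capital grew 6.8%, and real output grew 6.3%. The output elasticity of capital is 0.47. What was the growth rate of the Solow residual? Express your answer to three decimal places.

Labor's share = 1 − 0.47 = 0.53.
Physical capital: 0.47 × 6.8 = 3.196 pp.
Total hours worked: 0.53 × (-1.7) = -0.901 pp.
TFP growth = 6.3 − 2.295 = 4.005%.

4.005%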